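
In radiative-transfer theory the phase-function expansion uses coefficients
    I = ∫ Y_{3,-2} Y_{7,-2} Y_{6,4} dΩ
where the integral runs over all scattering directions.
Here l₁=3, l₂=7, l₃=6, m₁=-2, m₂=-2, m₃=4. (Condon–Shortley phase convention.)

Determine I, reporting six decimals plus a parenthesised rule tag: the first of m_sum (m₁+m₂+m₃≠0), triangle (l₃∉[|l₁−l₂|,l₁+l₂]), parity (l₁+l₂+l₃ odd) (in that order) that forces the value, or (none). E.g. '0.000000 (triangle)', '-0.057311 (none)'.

-0.153384 (none)

Checks pass: Σm=0; 16 even; l₃=6∈[4,10].
(2·3+1)(2·7+1)(2·6+1) = 1365
Δ: 4! 2! 10! / 17! → 1/2042040
sum: t=1:−1/207360 t=2:+1/57600 t=3:−1/207360 = 1/129600
3j²(3 7 6; 0 0 0) = Δ·Π!·Σ² = 168/12155  (sign +1)
sum: t=3:−1/967680 t=4:+1/8709120 = -1/1088640
3j²(3 7 6; -2 -2 4) = Δ·Π!·Σ² = 800/51051  (sign -1)
combine: 4πI² = 1365·168/12155·800/51051 = 134400/454597
take √, sign -1: I = -0.15338448
No selection rule forces the value: the integral is nonzero (none).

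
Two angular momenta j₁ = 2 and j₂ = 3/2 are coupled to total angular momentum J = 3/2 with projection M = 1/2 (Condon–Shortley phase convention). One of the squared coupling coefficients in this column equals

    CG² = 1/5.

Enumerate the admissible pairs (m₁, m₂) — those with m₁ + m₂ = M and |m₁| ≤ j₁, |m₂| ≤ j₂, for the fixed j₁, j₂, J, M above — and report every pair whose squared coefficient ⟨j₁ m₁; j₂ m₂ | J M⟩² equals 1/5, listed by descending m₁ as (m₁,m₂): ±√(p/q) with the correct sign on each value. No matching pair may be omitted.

Admissible pairs with m₁+m₂ = M = 1/2: (-1,3/2), (0,1/2), (1,-1/2), (2,-3/2)
  (m₁,m₂)=(2,-3/2): CG² = 2/5, CG = +√(2/5)
  (m₁,m₂)=(1,-1/2): CG² = 0/1, CG = 0
  (m₁,m₂)=(0,1/2): CG² = 1/5, CG = −√(1/5)   ← matches the target
  (m₁,m₂)=(-1,3/2): CG² = 2/5, CG = +√(2/5)
Pairs with CG² = 1/5: (0,1/2): −√(1/5)

(0,1/2): −√(1/5)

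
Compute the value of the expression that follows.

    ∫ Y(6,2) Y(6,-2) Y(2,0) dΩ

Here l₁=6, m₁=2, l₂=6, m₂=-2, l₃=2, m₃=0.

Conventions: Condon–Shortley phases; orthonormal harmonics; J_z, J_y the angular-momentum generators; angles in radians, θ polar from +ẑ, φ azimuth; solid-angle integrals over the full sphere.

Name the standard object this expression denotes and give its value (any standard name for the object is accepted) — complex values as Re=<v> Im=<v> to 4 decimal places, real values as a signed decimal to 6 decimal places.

This is a Gaunt coefficient — the integral of a triple product of spherical harmonics over the sphere.
m-sum 0 ✓  L=14 even ✓  0≤2≤12 ✓
Π(2lᵢ+1) = 13×13×5 = 845
triangle coeff Δ(6,6,2) = 1/90090
Σ_t [4,6]: t=4:+1/69120 t=5:−1/14400 t=6:+1/69120 = -7/172800
(3j)²=14/715 [(6 6 2; 0 0 0)], sign=-1
Σ_t [2,4]: t=2:+1/322560 t=3:−1/30240 t=4:+1/69120 = -1/64512
(3j)²=10/1001 [(6 6 2; 2 -2 0)], sign=-1
⇒ 4πI² = 20/121
I = (+1)√(20/121/(4π)) = 0.11468784

Gaunt coefficient, +0.114688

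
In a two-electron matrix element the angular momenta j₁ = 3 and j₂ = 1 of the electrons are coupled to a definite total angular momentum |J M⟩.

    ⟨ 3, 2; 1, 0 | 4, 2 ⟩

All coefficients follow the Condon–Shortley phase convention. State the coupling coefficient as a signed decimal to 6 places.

+√(3/7) ≈ +0.654654

√[9·0!6!2!/9! · 5!1!1!1!6!2!] = √(43200/7)
  +(−1)^0/∏(0,0,1,1,5,1)! = 1/120  (running 1/120)
⟨..|..⟩ = √(43200/7)·(1/120) = +0.654654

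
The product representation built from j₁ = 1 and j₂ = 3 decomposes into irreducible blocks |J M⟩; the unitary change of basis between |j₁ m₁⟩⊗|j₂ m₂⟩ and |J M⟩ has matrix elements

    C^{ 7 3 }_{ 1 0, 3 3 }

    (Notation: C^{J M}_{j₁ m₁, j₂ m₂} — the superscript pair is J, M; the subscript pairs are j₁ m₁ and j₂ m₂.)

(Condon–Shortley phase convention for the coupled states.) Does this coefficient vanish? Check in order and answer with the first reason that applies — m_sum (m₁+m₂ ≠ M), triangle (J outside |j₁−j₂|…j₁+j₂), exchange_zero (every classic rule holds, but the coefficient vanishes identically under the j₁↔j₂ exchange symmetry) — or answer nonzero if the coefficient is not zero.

triangle

m-sum: m₁+m₂ = 0+3 = 3, M = 3  ✓
triangle: need |j₁−j₂| ≤ J ≤ j₁+j₂, i.e. J ∈ [2, 4]; J = 7 is outside ✗ ⇒ coefficient is 0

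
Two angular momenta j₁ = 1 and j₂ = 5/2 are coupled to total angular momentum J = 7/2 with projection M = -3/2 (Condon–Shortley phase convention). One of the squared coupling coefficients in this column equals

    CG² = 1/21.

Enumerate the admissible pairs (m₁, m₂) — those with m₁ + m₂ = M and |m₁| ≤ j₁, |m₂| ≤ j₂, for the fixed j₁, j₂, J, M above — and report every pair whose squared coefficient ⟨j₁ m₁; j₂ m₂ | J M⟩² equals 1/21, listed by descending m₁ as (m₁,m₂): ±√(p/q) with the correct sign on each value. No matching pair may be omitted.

(1,-5/2): +√(1/21)

Admissible pairs with m₁+m₂ = M = -3/2: (-1,-1/2), (0,-3/2), (1,-5/2)
  (m₁,m₂)=(1,-5/2): CG² = 1/21, CG = +√(1/21)   ← matches the target
  (m₁,m₂)=(0,-3/2): CG² = 10/21, CG = +√(10/21)
  (m₁,m₂)=(-1,-1/2): CG² = 10/21, CG = +√(10/21)
Pairs with CG² = 1/21: (1,-5/2): +√(1/21)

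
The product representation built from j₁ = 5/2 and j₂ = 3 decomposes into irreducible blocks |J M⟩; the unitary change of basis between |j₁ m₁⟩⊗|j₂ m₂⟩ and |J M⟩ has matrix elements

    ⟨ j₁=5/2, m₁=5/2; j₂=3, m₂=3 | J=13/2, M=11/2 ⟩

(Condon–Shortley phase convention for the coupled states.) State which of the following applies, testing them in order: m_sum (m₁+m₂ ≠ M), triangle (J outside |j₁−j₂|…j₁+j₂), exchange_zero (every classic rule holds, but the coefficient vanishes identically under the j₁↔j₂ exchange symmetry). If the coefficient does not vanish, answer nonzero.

m-sum: m₁+m₂ = 5/2+3 = 11/2, M = 11/2  ✓
triangle: need |j₁−j₂| ≤ J ≤ j₁+j₂, i.e. J ∈ [1/2, 11/2]; J = 13/2 is outside ✗ ⇒ coefficient is 0

triangle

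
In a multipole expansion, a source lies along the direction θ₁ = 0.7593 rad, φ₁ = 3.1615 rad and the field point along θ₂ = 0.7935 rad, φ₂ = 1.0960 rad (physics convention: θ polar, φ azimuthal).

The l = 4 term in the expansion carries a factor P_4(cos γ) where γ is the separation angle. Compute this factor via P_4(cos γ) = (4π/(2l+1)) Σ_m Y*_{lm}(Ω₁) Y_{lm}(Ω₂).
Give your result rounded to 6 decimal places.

0.115186

Expand P_4 via completeness: Σ_{m} conj(Y_{4,m}) at Ω₁ times Y_{4,m} at Ω₂ —
  [-4]  conj(Y_{4,-4})(Ω₁) = (0.099075, 0.007906) ; Y_{4,-4}(Ω₂) = (-0.036847, 0.108142) ; Δ = (-0.004506, 0.010423)
  [-3]  conj(Y_{4,-3})(Ω₁) = (-0.295660, -0.017678) ; Y_{4,-3}(Ω₂) = (-0.314545, 0.046384) ; Δ = (0.093818, -0.008153)
  [-2]  conj(Y_{4,-2})(Ω₁) = (0.424950, 0.016928) ; Y_{4,-2}(Ω₂) = (-0.241705, -0.337705) ; Δ = (-0.096996, -0.147599)
  [-1]  conj(Y_{4,-1})(Ω₁) = (-0.161214, -0.003210) ; Y_{4,-1}(Ω₂) = (0.047930, -0.093246) ; Δ = (-0.008026, 0.014879)
  [+0]  conj(Y_{4,0})(Ω₁) = (-0.327486, -0.000000) ; Y_{4,0}(Ω₂) = (-0.347845, 0.000000) ; Δ = (0.113914, 0.000000)
  [+1]  conj(Y_{4,1})(Ω₁) = (0.161214, -0.003210) ; Y_{4,1}(Ω₂) = (-0.047930, -0.093246) ; Δ = (-0.008026, -0.014879)
  [+2]  conj(Y_{4,2})(Ω₁) = (0.424950, -0.016928) ; Y_{4,2}(Ω₂) = (-0.241705, 0.337705) ; Δ = (-0.096996, 0.147599)
  [+3]  conj(Y_{4,3})(Ω₁) = (0.295660, -0.017678) ; Y_{4,3}(Ω₂) = (0.314545, 0.046384) ; Δ = (0.093818, 0.008153)
  [+4]  conj(Y_{4,4})(Ω₁) = (0.099075, -0.007906) ; Y_{4,4}(Ω₂) = (-0.036847, -0.108142) ; Δ = (-0.004506, -0.010423)
Accumulated sum (0.082496, 0.000000); after 4π/(2l+1) scaling, (0.115186, 0.000000) ⇒ P_4 = 0.115186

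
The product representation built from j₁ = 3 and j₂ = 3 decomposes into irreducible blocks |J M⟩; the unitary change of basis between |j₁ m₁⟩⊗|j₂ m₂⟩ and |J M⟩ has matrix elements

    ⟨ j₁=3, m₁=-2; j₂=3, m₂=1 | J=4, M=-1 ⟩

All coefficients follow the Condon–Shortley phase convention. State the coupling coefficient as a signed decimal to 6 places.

+√(16/77) ≈ +0.455842

triangle: 2!×4!×4!/11! = 1152/39916800
(j±m)!: 1!×5!×4!×2!×3!×5! = 4147200
prefactor² = (2J+1)×Δ×N² = 82944/77
  k=1: −1/(1!×1!×4!×3!×0!×1!) = -1/144
  k=2: +1/(2!×0!×3!×2!×1!×2!) = 1/48
Σ = 1/72  ⇒  CG² = 82944/77×(1/72)² = 16/77
CG = +√(16/77) = +0.455842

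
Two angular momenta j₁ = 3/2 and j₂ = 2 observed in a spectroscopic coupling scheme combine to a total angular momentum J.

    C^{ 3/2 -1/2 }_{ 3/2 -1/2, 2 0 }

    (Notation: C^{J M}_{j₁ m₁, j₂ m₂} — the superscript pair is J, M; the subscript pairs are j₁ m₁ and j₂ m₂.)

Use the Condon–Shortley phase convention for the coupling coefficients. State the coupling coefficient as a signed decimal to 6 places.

j₁+j₂−J=2  J+j₁−j₂=1  J−j₁+j₂=2  j₁+j₂+J+1=6
(j₁±m₁, j₂±m₂, J±M) = (1,2,2,2,1,2)
P² = 16/45
sum k=1..2:
  [1] −1/1 = -1
  [2] +1/4 = 1/4
S = -3/4
C² = P²·S² = 1/5 ; C = -0.447214

−√(1/5) = -0.447214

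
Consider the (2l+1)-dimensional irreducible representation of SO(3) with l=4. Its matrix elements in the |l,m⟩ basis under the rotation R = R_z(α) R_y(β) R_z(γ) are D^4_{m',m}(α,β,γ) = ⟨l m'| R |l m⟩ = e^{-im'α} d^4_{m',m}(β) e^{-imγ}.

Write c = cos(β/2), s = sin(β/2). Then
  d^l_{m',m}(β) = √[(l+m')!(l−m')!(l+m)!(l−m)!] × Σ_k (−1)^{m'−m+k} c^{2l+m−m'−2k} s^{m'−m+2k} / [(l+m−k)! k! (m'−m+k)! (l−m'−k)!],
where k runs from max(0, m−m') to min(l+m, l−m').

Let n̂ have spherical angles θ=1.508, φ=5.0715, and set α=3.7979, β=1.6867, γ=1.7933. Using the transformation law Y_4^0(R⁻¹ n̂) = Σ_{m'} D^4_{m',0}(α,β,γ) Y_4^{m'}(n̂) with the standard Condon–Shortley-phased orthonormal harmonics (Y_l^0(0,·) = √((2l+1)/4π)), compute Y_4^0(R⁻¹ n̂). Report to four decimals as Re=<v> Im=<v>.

Re=0.0869 Im=0.0000

Need the full column D^4_{m',0} for m'=−4..4 at α=3.7979, β=1.6867, γ=1.7933.
cos(β/2)=0.664965, sin(β/2)=0.746875
d^4_{-4,0}: single k=4 term ⇒ +0.509020;  D = -0.442654+0.251314i
d^4_{-3,0}: k∈[3..4] ⇒ +0.640914 -0.808535 = -0.167621;  D = -0.064985+0.154511i
d^4_{-2,0}: k∈[2..4] ⇒ +0.457518 -1.539131 +0.728124 = -0.353489;  D = -0.090254-0.341772i
d^4_{-1,0}: k∈[1..4] ⇒ +0.192023 -1.453457 +1.833585 -0.385522 = +0.186629;  D = -0.147857-0.113880i
d^4_{0,0}: k∈[0..4] ⇒ +0.038229 -0.771626 +2.190221 -1.228017 +0.096824 = +0.325631;  D = +0.325631+0.000000i
d^4_{1,0}: k∈[0..3] ⇒ -0.192023 +1.453457 -1.833585 +0.385522 = -0.186629;  D = +0.147857-0.113880i
d^4_{2,0}: k∈[0..2] ⇒ +0.457518 -1.539131 +0.728124 = -0.353489;  D = -0.090254+0.341772i
d^4_{3,0}: k∈[0..1] ⇒ -0.640914 +0.808535 = +0.167621;  D = +0.064985+0.154511i
d^4_{4,0}: single k=0 term ⇒ +0.509020;  D = -0.442654-0.251314i
Y_4^{m'}(θ=1.508,φ=5.0715) and Σ D·Y over m':
  (-0.4427+0.2513i)·(+0.0588-0.4351i)  (-0.0650+0.1545i)·(-0.0688-0.0370i)  (-0.0903-0.3418i)·(+0.2440-0.2132i)  (-0.1479-0.1139i)·(-0.0310-0.0825i)  (+0.3256+0.0000i)·(+0.3049+0.0000i)  (+0.1479-0.1139i)·(+0.0310-0.0825i)  (-0.0903+0.3418i)·(+0.2440+0.2132i)  (+0.0650+0.1545i)·(+0.0688-0.0370i)  (-0.4427-0.2513i)·(+0.0588+0.4351i)
Y_4^0(R⁻¹ n̂) = +0.086872-0.000000i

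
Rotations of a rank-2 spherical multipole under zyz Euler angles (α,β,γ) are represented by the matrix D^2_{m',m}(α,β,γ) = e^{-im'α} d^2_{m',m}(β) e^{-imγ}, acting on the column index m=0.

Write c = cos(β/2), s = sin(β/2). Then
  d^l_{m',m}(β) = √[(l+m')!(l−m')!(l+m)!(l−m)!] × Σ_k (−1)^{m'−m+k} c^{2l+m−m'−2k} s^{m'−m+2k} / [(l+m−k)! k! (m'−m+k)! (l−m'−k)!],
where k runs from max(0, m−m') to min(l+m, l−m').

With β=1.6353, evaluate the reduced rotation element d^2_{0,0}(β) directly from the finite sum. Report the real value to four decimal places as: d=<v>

d^2_{0,0}(β=1.6353) via the finite sum:
With c≡cos(β/2)=0.683938 and s≡sin(β/2)=0.729541, N=[2·2·2·2]^{1/2}=4.000000
k∈{0,1,2} keeps every argument non-negative
  k=0: (−1)^0·4.0000/(4)·0.6839^4·0.7295^0 = +0.218809
  k=1: (−1)^1·4.0000/(1)·0.6839^2·0.7295^2 = -0.995845
  k=2: (−1)^2·4.0000/(4)·0.6839^0·0.7295^4 = +0.283268
d^2_{0,0}(1.6353) = +0.218809 -0.995845 +0.283268 = -0.493768

d=-0.4938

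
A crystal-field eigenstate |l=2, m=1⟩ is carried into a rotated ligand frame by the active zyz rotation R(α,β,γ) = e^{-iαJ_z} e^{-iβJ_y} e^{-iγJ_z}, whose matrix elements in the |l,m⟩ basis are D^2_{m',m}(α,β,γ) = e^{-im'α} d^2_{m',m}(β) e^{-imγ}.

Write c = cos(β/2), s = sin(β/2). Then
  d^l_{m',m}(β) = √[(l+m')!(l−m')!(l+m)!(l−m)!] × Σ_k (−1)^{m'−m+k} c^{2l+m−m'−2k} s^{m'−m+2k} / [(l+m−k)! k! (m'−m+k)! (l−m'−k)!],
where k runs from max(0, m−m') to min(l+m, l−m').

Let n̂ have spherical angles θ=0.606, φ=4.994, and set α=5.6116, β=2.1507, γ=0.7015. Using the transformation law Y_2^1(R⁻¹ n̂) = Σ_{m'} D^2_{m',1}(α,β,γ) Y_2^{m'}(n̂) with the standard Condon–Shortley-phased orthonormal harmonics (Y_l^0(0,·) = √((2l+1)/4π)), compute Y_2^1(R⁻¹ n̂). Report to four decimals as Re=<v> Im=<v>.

Re=-0.0446 Im=0.0170

Need the full column D^2_{m',1} for m'=−2..2 at α=5.6116, β=2.1507, γ=0.7015.
cos(β/2)=0.475424, sin(β/2)=0.879757
d^2_{-2,1}: single k=3 term ⇒ +0.647439;  D = -0.295451-0.576096i
d^2_{-1,1}: k∈[2..3] ⇒ +0.524819 -0.599032 = -0.074214;  D = -0.014577+0.072768i
d^2_{0,1}: k∈[1..2] ⇒ +0.231570 -0.792948 = -0.561378;  D = -0.428822+0.362293i
d^2_{1,1}: k∈[0..1] ⇒ +0.051089 -0.524819 = -0.473730;  D = -0.473518+0.014169i
d^2_{2,1}: single k=0 term ⇒ -0.189076;  D = -0.151468-0.113169i
Y_2^{m'}(θ=0.606,φ=4.994) and Σ D·Y over m':
  (-0.2955-0.5761i)·(-0.1060+0.0669i)  (-0.0146+0.0728i)·(+0.1005+0.3474i)  (-0.4288+0.3623i)·(+0.3238+0.0000i)  (-0.4735+0.0142i)·(-0.1005+0.3474i)  (-0.1515-0.1132i)·(-0.1060-0.0669i)
Y_2^1(R⁻¹ n̂) = -0.044607+0.017030i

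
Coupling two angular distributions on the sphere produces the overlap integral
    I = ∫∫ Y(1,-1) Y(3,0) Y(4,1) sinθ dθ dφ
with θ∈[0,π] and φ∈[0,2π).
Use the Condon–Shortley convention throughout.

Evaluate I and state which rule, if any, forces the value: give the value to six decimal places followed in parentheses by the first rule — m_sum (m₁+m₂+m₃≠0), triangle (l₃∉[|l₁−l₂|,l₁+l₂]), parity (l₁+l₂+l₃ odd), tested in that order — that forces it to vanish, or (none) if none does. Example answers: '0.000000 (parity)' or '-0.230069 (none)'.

Checks pass: Σm=0; 8 even; l₃=4∈[2,4].
(2·1+1)(2·3+1)(2·4+1) = 189
Δ: 0! 2! 6! / 9! → 1/252
sum: t=0:+1/36 = 1/36
3j²(1 3 4; 0 0 0) = Δ·Π!·Σ² = 4/63  (sign +1)
sum: t=0:+1/72 = 1/72
3j²(1 3 4; -1 0 1) = Δ·Π!·Σ² = 5/126  (sign -1)
combine: 4πI² = 189·4/63·5/126 = 10/21
take √, sign -1: I = -0.19466390
No selection rule forces the value: the integral is nonzero (none).

-0.194664 (none)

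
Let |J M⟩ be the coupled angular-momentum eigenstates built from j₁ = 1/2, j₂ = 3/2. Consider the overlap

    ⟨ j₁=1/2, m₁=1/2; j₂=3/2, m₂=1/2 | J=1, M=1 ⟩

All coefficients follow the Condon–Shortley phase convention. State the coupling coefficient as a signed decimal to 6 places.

j₁+j₂−J=1  J+j₁−j₂=0  J−j₁+j₂=2  j₁+j₂+J+1=4
(j₁±m₁, j₂±m₂, J±M) = (1,0,2,1,2,0)
P² = 1
sum k=0..0:
  [0] +1/2 = 1/2
S = 1/2
C² = P²·S² = 1/4 ; C = +0.500000

+0.500000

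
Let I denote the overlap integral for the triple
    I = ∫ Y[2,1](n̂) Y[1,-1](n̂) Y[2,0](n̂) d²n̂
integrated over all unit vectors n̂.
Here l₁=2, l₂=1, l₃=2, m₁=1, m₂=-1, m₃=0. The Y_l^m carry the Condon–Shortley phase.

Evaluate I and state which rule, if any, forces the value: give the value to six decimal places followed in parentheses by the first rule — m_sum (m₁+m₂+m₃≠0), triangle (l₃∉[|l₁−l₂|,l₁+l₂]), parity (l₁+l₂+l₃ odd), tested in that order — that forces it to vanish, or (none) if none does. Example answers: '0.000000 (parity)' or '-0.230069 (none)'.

0.000000 (parity)

L=5 odd ⇒ parity kills the (l;000) factor ⇒ I = 0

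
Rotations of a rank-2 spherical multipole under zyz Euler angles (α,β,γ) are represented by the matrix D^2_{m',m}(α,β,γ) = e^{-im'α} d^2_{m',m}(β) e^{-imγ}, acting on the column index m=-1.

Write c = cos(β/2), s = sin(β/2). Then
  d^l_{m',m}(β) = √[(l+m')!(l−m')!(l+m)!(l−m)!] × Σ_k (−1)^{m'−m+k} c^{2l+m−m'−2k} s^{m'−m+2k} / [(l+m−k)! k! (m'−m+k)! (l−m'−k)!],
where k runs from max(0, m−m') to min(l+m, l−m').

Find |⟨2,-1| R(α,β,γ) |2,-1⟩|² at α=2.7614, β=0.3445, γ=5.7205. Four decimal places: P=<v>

D^2_{-1,-1}(2.7614,0.3445,5.7205) = e^{-i·-1·2.7614}·d^2_{-1,-1}(0.3445)·e^{-i·-1·5.7205}. Compute d first:
c=cos(0.344500/2)=0.985202, s=sin(0.344500/2)=0.171399; N=√[1·6·1·6]=6.000000
Admissible k: 0..1 (factorial args all ≥0)
  k=0: (−1)^0·6.0000/(6)·0.9852^4·0.1714^0 = +0.942107
  k=1: (−1)^1·6.0000/(2)·0.9852^2·0.1714^2 = -0.085544
d^2_{-1,-1}(0.3445) = +0.942107 -0.085544 = +0.856563
|D^2_{-1,-1}|² = |d^2_{-1,-1}(β)|² = (+0.856563)² = 0.733701 (the z-rotation phases have unit modulus)

P=0.7337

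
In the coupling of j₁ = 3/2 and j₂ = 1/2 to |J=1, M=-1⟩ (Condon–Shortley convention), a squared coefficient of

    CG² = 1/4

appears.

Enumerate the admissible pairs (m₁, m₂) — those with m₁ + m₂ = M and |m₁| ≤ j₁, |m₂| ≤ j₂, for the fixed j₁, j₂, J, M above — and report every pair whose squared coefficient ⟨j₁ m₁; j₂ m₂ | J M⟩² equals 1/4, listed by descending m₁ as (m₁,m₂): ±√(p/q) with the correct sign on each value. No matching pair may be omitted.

Admissible pairs with m₁+m₂ = M = -1: (-3/2,1/2), (-1/2,-1/2)
  (m₁,m₂)=(-1/2,-1/2): CG² = 1/4, CG = +√(1/4)   ← matches the target
  (m₁,m₂)=(-3/2,1/2): CG² = 3/4, CG = −√(3/4)
Pairs with CG² = 1/4: (-1/2,-1/2): +√(1/4)

(-1/2,-1/2): +√(1/4)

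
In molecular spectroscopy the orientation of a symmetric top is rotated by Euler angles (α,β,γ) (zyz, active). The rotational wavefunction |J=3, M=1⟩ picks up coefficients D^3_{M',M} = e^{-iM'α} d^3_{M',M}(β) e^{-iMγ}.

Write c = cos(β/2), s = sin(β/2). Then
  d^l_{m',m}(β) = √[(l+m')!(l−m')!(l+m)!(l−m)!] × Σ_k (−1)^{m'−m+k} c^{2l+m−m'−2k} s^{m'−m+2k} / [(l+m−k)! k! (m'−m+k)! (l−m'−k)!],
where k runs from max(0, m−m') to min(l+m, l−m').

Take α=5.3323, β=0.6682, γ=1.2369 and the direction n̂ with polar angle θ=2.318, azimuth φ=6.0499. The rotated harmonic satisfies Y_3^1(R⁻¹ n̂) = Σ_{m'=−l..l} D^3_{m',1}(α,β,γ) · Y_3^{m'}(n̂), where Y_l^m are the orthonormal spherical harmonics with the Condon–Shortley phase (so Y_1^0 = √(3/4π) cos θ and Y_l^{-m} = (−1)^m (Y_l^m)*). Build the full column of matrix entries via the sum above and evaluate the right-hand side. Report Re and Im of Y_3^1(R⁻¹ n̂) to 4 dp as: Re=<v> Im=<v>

Re=0.1944 Im=-0.1716

Need the full column D^3_{m',1} for m'=−3..3 at α=5.3323, β=0.6682, γ=1.2369.
cos(β/2)=0.944706, sin(β/2)=0.327919
d^3_{-3,1}: single k=4 term ⇒ +0.039967;  D = -0.023315+0.032463i
d^3_{-2,1}: k∈[3..4] ⇒ +0.188027 -0.011327 = +0.176699;  D = -0.176699-0.000516i
d^3_{-1,1}: k∈[2..4] ⇒ +0.513891 -0.082556 +0.001243 = +0.432578;  D = -0.250282-0.352821i
d^3_{0,1}: k∈[1..3] ⇒ +0.854752 -0.308960 +0.012409 = +0.558201;  D = +0.182937-0.527373i
d^3_{1,1}: k∈[0..2] ⇒ +0.710853 -0.685188 +0.061917 = +0.087582;  D = +0.084024-0.024710i
d^3_{2,1}: k∈[0..1] ⇒ -0.780278 +0.188027 = -0.592252;  D = -0.466100-0.365394i
d^3_{3,1}: single k=0 term ⇒ +0.331715;  D = -0.014909+0.331380i
Y_3^{m'}(θ=2.318,φ=6.0499) and Σ D·Y over m':
  (-0.0233+0.0325i)·(+0.1260+0.1061i)  (-0.1767-0.0005i)·(-0.3338-0.1681i)  (-0.2503-0.3528i)·(+0.3020+0.0718i)  (+0.1829-0.5274i)·(+0.1752+0.0000i)  (+0.0840-0.0247i)·(-0.3020+0.0718i)  (-0.4661-0.3654i)·(-0.3338+0.1681i)  (-0.0149+0.3314i)·(-0.1260+0.1061i)
Y_3^1(R⁻¹ n̂) = +0.194447-0.171631i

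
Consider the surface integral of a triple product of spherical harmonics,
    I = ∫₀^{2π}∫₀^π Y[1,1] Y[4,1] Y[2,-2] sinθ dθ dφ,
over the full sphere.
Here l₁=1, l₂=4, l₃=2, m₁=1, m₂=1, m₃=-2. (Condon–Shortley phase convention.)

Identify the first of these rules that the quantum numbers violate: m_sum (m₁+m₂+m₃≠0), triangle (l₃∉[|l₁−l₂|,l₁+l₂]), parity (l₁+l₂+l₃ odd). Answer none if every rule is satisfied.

triangle

m₁+m₂+m₃ = 1 + 1 − 2 = 0  ✓
triangle: need |l₁−l₂| ≤ l₃ ≤ l₁+l₂ = [3,5]; l₃=2 is outside  ✗
parity: l₁+l₂+l₃ = 7 is odd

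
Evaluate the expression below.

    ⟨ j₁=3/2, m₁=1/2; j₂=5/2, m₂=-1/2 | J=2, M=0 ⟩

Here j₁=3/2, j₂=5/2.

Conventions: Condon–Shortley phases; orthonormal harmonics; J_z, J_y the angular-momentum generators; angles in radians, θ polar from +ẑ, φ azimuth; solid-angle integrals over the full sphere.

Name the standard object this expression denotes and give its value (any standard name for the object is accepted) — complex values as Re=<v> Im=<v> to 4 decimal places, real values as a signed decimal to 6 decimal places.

This is a Clebsch–Gordan (vector-coupling) coefficient.
j₁+j₂−J=2  J+j₁−j₂=1  J−j₁+j₂=3  j₁+j₂+J+1=7
(j₁±m₁, j₂±m₂, J±M) = (2,1,2,3,2,2)
P² = 8/7
sum k=0..1:
  [0] +1/4 = 1/4
  [1] −1/2 = -1/2
S = -1/4
C² = P²·S² = 1/14 ; C = -0.267261

Clebsch–Gordan coefficient, −√(1/14) ≈ -0.267261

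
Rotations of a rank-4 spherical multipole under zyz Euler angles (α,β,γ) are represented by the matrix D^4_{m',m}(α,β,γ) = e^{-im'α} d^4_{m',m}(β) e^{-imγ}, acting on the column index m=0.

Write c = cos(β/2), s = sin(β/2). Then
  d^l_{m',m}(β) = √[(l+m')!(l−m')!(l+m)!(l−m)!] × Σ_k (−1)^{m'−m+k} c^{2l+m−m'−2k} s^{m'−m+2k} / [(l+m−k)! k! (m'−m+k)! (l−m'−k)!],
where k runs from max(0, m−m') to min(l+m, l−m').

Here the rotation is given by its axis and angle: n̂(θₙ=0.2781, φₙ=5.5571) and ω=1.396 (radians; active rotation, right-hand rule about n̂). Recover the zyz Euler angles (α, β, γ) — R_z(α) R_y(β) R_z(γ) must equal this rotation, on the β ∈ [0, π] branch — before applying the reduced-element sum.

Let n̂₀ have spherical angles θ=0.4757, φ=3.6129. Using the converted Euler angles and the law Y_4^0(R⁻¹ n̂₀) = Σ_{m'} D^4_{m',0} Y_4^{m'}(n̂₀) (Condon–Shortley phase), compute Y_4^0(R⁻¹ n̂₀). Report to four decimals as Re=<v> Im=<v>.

Axis–angle → zyz. n̂ = (sinθₙcosφₙ, sinθₙsinφₙ, cosθₙ) = (+0.205287, -0.182273, +0.961579), ω = 1.3960.
R = I cosω + sinω [n̂]ₓ + (1−cosω) n̂n̂ᵀ gives
  R = [+0.208721, -0.977837, -0.016425; +0.916015, +0.201353, -0.346948; +0.342566, +0.057370, +0.937741]
β = atan2(√(R₁₃²+R₂₃²), R₃₃) = 0.354729; α = atan2(R₂₃, R₁₃) mod 2π = 4.665083; γ = atan2(R₃₂, −R₃₁) mod 2π = 2.975661
Need the full column D^4_{m',0} for m'=−4..4 at α=4.6651, β=0.3547, γ=2.9757.
cos(β/2)=0.984312, sin(β/2)=0.176436
d^4_{-4,0}: single k=4 term ⇒ +0.007611;  D = +0.007475-0.001432i
d^4_{-3,0}: k∈[3..4] ⇒ +0.060047 -0.001929 = +0.058118;  D = +0.008220+0.057533i
d^4_{-2,0}: k∈[2..4] ⇒ +0.268592 -0.023013 +0.000277 = +0.245857;  D = -0.244757+0.023226i
d^4_{-1,0}: k∈[1..4] ⇒ +0.706370 -0.136174 +0.004375 -0.000023 = +0.574548;  D = -0.027169-0.573906i
d^4_{0,0}: k∈[0..4] ⇒ +0.881176 -0.452994 +0.032748 -0.000468 +0.000001 = +0.460463;  D = +0.460463+0.000000i
d^4_{1,0}: k∈[0..3] ⇒ -0.706370 +0.136174 -0.004375 +0.000023 = -0.574548;  D = +0.027169-0.573906i
d^4_{2,0}: k∈[0..2] ⇒ +0.268592 -0.023013 +0.000277 = +0.245857;  D = -0.244757-0.023226i
d^4_{3,0}: k∈[0..1] ⇒ -0.060047 +0.001929 = -0.058118;  D = -0.008220+0.057533i
d^4_{4,0}: single k=0 term ⇒ +0.007611;  D = +0.007475+0.001432i
Y_4^{m'}(θ=0.4757,φ=3.6129) and Σ D·Y over m':
  (+0.0075-0.0014i)·(-0.0060-0.0185i)  (+0.0082+0.0575i)·(-0.0167+0.1056i)  (-0.2448+0.0232i)·(+0.1869-0.2573i)  (-0.0272-0.5739i)·(-0.4345+0.2214i)  (+0.4605+0.0000i)·(+0.1217+0.0000i)  (+0.0272-0.5739i)·(+0.4345+0.2214i)  (-0.2448-0.0232i)·(+0.1869+0.2573i)  (-0.0082+0.0575i)·(+0.0167+0.1056i)  (+0.0075+0.0014i)·(-0.0060+0.0185i)
Y_4^0(R⁻¹ n̂) = +0.241708+0.000000i

Re=0.2417 Im=0.0000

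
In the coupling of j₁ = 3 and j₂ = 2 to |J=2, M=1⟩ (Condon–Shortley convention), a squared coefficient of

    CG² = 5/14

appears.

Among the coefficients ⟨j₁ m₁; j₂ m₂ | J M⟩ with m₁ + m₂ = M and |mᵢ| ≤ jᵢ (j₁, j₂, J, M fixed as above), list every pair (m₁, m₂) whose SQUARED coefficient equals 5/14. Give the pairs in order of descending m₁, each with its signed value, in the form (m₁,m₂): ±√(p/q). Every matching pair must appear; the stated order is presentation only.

Admissible pairs with m₁+m₂ = M = 1: (-1,2), (0,1), (1,0), (2,-1), (3,-2)
  (m₁,m₂)=(3,-2): CG² = 5/14, CG = +√(5/14)   ← matches the target
  (m₁,m₂)=(2,-1): CG² = 0/1, CG = 0
  (m₁,m₂)=(1,0): CG² = 1/7, CG = −√(1/7)
  (m₁,m₂)=(0,1): CG² = 2/7, CG = +√(2/7)
  (m₁,m₂)=(-1,2): CG² = 3/14, CG = −√(3/14)
Pairs with CG² = 5/14: (3,-2): +√(5/14)

(3,-2): +√(5/14)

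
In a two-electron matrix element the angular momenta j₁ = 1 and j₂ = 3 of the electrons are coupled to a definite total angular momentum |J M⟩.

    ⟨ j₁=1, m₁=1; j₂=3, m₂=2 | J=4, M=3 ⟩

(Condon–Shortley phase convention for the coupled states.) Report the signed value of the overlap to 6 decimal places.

√[9·0!2!6!/9! · 2!0!5!1!7!1!] = √(43200)
  +(−1)^0/∏(0,0,0,5,2,1)! = 1/240  (running 1/240)
⟨..|..⟩ = √(43200)·(1/240) = +0.866025

+0.866025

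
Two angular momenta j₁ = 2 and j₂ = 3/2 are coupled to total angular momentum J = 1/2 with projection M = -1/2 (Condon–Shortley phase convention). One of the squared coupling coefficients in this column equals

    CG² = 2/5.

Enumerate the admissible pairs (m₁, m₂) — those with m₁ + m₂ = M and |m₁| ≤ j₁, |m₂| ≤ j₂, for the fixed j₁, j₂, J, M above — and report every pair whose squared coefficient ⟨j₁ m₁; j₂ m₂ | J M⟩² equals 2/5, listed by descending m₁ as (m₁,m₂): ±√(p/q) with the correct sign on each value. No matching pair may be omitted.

(-2,3/2): −√(2/5)

Admissible pairs with m₁+m₂ = M = -1/2: (-2,3/2), (-1,1/2), (0,-1/2), (1,-3/2)
  (m₁,m₂)=(1,-3/2): CG² = 1/10, CG = +√(1/10)
  (m₁,m₂)=(0,-1/2): CG² = 1/5, CG = −√(1/5)
  (m₁,m₂)=(-1,1/2): CG² = 3/10, CG = +√(3/10)
  (m₁,m₂)=(-2,3/2): CG² = 2/5, CG = −√(2/5)   ← matches the target
Pairs with CG² = 2/5: (-2,3/2): −√(2/5)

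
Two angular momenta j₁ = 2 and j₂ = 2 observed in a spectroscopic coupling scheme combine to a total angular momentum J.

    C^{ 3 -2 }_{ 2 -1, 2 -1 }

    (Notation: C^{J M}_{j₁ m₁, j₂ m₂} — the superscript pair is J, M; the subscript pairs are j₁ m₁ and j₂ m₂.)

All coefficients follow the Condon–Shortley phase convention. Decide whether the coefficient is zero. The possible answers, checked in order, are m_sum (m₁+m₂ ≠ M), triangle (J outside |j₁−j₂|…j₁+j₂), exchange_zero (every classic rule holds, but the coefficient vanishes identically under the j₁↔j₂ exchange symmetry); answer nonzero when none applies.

exchange_zero

m-sum: m₁+m₂ = -1+(-1) = -2, M = -2  ✓
triangle: |j₁−j₂| = 0 ≤ J = 3 ≤ j₁+j₂ = 4  ✓
exchange: j₁=j₂ and m₁=m₂, and (−1)^(j₁+j₂−J) = (−1)^1 = −1 forces ⟨j₁m₁;j₂m₂|JM⟩ = −⟨j₂m₂;j₁m₁|JM⟩ = −⟨j₁m₁;j₂m₂|JM⟩ ⇒ the coefficient vanishes identically
Racah sum check: Σ_k collapses to 0 ⇒ CG = 0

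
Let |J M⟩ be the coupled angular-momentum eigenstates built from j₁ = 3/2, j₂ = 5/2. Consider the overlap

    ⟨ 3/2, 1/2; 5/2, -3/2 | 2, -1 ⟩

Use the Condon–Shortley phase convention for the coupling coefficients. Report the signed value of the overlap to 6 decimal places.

√[5·2!1!3!/7! · 2!1!1!4!1!3!] = √(24/7)
  +(−1)^0/∏(0,2,1,1,0,2)! = 1/4  (running 1/4)
  +(−1)^1/∏(1,1,0,0,1,3)! = -1/6  (running 1/12)
⟨..|..⟩ = √(24/7)·(1/12) = +0.154303

+0.154303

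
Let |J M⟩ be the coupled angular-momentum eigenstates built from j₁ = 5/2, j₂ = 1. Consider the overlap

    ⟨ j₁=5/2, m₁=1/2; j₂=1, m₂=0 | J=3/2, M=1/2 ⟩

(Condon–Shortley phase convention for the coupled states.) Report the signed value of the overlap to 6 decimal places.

−√(2/5) = -0.632456

j₁+j₂−J=2  J+j₁−j₂=3  J−j₁+j₂=0  j₁+j₂+J+1=6
(j₁±m₁, j₂±m₂, J±M) = (3,2,1,1,2,1)
P² = 8/5
sum k=1..1:
  [1] −1/2 = -1/2
S = -1/2
C² = P²·S² = 2/5 ; C = -0.632456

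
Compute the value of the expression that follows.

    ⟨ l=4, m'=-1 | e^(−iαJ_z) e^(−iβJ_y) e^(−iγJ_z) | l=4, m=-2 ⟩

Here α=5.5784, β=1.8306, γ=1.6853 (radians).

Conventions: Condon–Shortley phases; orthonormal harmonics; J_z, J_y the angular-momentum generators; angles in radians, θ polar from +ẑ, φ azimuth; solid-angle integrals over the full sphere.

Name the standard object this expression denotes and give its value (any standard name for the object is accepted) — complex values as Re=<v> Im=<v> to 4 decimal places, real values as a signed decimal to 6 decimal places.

This is a Wigner D-matrix element — the rotation-matrix element ⟨l m'| R(α,β,γ) |l m⟩ in the angular-momentum basis.
Split into d^4_{-1,-2}(β=1.8306) × two z-phases.
c=cos(1.830600/2)=0.609553, s=sin(1.830600/2)=0.792745; N=√[6·120·2·720]=1018.233765
k: max(0,(-2)−(-1))=0 … min(4+(-2),4−(-1))=2
  k=0: (−1)^1·1018.2338/(240)·0.6096^7·0.7927^1 = -0.105160
  k=1: (−1)^2·1018.2338/(48)·0.6096^5·0.7927^3 = +0.889333
  k=2: (−1)^3·1018.2338/(72)·0.6096^3·0.7927^5 = -1.002808
d^4_{-1,-2}(1.8306) = -0.105160 +0.889333 -1.002808 = -0.218635
Attach z-rotation phases: D = e^{-i(-1)(5.5784)}·(-0.218635)·e^{-i(-2)(1.6853)} = +0.194353-0.100142i

Wigner D-matrix element, Re=0.1944 Im=-0.1001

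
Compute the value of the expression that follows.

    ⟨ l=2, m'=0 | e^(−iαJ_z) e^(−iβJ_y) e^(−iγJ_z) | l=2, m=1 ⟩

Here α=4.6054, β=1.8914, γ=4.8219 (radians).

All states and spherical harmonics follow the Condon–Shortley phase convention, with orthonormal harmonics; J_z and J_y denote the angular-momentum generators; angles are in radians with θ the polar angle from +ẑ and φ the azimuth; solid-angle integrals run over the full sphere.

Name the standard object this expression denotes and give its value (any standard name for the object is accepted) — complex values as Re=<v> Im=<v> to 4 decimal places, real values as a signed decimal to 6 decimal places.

This is a Wigner D-matrix element — the rotation-matrix element ⟨l m'| R(α,β,γ) |l m⟩ in the angular-momentum basis.
Split into d^2_{0,1}(β=1.8914) × two z-phases.
c=cos(1.891400/2)=0.585175, s=sin(1.891400/2)=0.810907; N=√[2·2·6·1]=4.898979
k∈{1,2} keeps every argument non-negative
  k=1: (−1)^0·4.8990/(2)·0.5852^3·0.8109^1 = +0.398020
  k=2: (−1)^1·4.8990/(2)·0.5852^1·0.8109^3 = -0.764319
d^2_{0,1}(1.8914) = +0.398020 -0.764319 = -0.366299
Phases: e^{-i·(0)·4.6054}=+1.000000+0.000000i, e^{-i·(1)·4.8219}=+0.109292+0.994010i ⇒ D=-0.040034-0.364105i

Wigner D-matrix element, Re=-0.0400 Im=-0.3641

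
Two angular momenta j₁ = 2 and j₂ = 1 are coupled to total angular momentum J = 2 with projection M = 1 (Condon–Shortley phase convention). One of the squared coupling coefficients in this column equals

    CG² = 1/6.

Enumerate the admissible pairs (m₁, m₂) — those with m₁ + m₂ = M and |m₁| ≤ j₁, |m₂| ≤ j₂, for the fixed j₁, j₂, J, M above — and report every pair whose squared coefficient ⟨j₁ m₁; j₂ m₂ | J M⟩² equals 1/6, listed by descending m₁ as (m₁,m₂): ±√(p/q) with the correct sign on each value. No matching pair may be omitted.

Admissible pairs with m₁+m₂ = M = 1: (0,1), (1,0), (2,-1)
  (m₁,m₂)=(2,-1): CG² = 1/3, CG = +√(1/3)
  (m₁,m₂)=(1,0): CG² = 1/6, CG = +√(1/6)   ← matches the target
  (m₁,m₂)=(0,1): CG² = 1/2, CG = −√(1/2)
Pairs with CG² = 1/6: (1,0): +√(1/6)

(1,0): +√(1/6)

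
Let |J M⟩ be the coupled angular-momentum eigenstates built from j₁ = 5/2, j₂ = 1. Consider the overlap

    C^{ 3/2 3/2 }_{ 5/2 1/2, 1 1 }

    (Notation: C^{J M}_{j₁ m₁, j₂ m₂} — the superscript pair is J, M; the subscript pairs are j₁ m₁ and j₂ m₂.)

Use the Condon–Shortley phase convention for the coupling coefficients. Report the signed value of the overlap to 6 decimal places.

j₁+j₂−J=2  J+j₁−j₂=3  J−j₁+j₂=0  j₁+j₂+J+1=6
(j₁±m₁, j₂±m₂, J±M) = (3,2,2,0,3,0)
P² = 48/5
sum k=2..2:
  [2] +1/12 = 1/12
S = 1/12
C² = P²·S² = 1/15 ; C = +0.258199

+√(1/15) = +0.258199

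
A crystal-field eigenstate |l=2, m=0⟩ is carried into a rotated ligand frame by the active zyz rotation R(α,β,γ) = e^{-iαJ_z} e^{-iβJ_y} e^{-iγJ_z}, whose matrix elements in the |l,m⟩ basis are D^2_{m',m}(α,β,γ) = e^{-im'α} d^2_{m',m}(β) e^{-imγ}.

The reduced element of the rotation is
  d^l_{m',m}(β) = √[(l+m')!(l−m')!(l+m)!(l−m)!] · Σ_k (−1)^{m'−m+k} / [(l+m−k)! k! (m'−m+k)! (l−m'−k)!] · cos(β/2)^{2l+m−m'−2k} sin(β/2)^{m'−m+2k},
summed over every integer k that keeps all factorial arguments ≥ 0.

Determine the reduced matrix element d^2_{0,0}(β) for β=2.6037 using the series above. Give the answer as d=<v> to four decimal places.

d^2_{0,0}(β=2.6037) via the finite sum:
With c≡cos(β/2)=0.265716 and s≡sin(β/2)=0.964051, N=[2·2·2·2]^{1/2}=4.000000
k∈{0,1,2} keeps every argument non-negative
  k=0: (−1)^0·4.0000/(4)·0.2657^4·0.9641^0 = +0.004985
  k=1: (−1)^1·4.0000/(1)·0.2657^2·0.9641^2 = -0.262479
  k=2: (−1)^2·4.0000/(4)·0.2657^0·0.9641^4 = +0.863775
d^2_{0,0}(2.6037) = +0.004985 -0.262479 +0.863775 = +0.606281

d=0.6063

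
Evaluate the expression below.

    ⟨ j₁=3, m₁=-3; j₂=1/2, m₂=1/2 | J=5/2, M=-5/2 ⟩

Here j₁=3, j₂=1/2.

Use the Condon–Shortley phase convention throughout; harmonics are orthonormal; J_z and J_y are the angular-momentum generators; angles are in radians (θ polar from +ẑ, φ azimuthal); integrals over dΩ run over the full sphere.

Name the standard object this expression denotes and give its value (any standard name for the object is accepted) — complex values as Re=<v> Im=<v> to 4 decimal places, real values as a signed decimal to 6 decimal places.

This is a Clebsch–Gordan (vector-coupling) coefficient.
triangle: 1!×5!×0!/7! = 120/5040
(j±m)!: 0!×6!×1!×0!×0!×5! = 86400
prefactor² = (2J+1)×Δ×N² = 86400/7
  k=1: −1/(1!×0!×5!×0!×0!×0!) = -1/120
Σ = -1/120  ⇒  CG² = 86400/7×(-1/120)² = 6/7
CG = −√(6/7) = -0.925820

Clebsch–Gordan coefficient, −√(6/7) ≈ -0.925820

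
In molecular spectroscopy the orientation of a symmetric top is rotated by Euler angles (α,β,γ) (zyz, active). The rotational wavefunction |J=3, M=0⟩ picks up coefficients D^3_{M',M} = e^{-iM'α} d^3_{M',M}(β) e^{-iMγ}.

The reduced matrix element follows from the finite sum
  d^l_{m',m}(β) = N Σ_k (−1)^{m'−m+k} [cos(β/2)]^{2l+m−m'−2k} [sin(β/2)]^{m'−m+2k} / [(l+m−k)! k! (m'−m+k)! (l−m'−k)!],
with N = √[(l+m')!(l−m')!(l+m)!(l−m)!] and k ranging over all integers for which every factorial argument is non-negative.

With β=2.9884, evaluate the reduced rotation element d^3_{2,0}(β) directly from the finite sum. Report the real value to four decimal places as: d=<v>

d^3_{2,0}(β=2.9884) via the finite sum:
c=cos(2.988400/2)=0.076521, s=sin(2.988400/2)=0.997068; N=√[120·1·6·6]=65.726707
k∈{0,1} keeps every argument non-negative
  k=0: (−1)^2·65.7267/(12)·0.0765^4·0.9971^2 = +0.000187
  k=1: (−1)^3·65.7267/(12)·0.0765^2·0.9971^4 = -0.031698
d^3_{2,0}(2.9884) = +0.000187 -0.031698 = -0.031511

d=-0.0315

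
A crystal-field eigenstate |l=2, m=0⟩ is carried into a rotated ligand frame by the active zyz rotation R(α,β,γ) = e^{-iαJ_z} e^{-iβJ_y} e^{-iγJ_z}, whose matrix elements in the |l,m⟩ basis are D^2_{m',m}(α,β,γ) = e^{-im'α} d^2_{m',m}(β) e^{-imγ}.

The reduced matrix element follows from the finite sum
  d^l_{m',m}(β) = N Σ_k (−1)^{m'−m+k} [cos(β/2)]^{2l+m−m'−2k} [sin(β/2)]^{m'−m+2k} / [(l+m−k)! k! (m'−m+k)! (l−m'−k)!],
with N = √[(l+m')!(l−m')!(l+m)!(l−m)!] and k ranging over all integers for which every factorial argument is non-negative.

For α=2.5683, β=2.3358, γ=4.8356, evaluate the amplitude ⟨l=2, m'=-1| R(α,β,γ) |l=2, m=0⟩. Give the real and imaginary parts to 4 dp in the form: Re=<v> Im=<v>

Re=0.5140 Im=-0.3319

First d^2_{-1,0}(β=2.3358), then the phase factors e^{-i(-1)α} and e^{-i(0)γ}:
With c≡cos(β/2)=0.392084 and s≡sin(β/2)=0.919929, N=[1·6·2·2]^{1/2}=4.898979
Admissible k: 1..2 (factorial args all ≥0)
  k=1: (−1)^0·4.8990/(2)·0.3921^3·0.9199^1 = +0.135822
  k=2: (−1)^1·4.8990/(2)·0.3921^1·0.9199^3 = -0.747685
d^2_{-1,0}(2.3358) = +0.135822 -0.747685 = -0.611863
Phases: e^{-i·(-1)·2.5683}=-0.840120+0.542401i, e^{-i·(0)·4.8356}=+1.000000+0.000000i ⇒ D=+0.514038-0.331875i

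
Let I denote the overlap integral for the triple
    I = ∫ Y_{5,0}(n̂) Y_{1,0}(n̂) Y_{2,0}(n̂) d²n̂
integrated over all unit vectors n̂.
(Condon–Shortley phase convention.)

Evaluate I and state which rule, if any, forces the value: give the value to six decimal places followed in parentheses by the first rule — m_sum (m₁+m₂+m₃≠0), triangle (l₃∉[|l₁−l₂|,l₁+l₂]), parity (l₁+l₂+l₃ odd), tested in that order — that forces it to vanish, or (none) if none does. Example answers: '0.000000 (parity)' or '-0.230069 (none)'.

|5−1|≤2≤5+1 violated ⇒ I = 0

0.000000 (triangle)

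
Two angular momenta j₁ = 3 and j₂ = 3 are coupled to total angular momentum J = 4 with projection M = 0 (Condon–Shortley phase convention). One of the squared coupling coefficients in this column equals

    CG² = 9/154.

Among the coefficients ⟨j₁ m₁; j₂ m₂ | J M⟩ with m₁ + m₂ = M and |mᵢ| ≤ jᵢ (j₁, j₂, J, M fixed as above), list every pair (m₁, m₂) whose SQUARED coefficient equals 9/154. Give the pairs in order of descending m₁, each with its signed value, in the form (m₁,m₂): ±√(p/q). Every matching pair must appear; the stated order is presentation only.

Admissible pairs with m₁+m₂ = M = 0: (-3,3), (-2,2), (-1,1), (0,0), (1,-1), (2,-2), (3,-3)
  (m₁,m₂)=(3,-3): CG² = 9/154, CG = +√(9/154)   ← matches the target
  (m₁,m₂)=(2,-2): CG² = 7/22, CG = +√(7/22)
  (m₁,m₂)=(1,-1): CG² = 1/154, CG = +√(1/154)
  (m₁,m₂)=(0,0): CG² = 18/77, CG = −√(18/77)
  (m₁,m₂)=(-1,1): CG² = 1/154, CG = +√(1/154)
  (m₁,m₂)=(-2,2): CG² = 7/22, CG = +√(7/22)
  (m₁,m₂)=(-3,3): CG² = 9/154, CG = +√(9/154)   ← matches the target
Pairs with CG² = 9/154: (3,-3): +√(9/154); (-3,3): +√(9/154)

(3,-3): +√(9/154); (-3,3): +√(9/154)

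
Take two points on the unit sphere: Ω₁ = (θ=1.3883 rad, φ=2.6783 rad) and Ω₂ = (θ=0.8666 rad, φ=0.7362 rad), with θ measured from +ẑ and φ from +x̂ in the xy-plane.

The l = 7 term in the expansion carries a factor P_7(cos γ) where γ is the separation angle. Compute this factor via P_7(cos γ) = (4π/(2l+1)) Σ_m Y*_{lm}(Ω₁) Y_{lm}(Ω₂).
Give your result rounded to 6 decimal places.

Expand P_7 via completeness: Σ_{m} conj(Y_{7,m}) at Ω₁ times Y_{7,m} at Ω₂ —
  m=-7: Y*=+0.442443-0.045043i  Y=+0.031878+0.067537i  product +0.017146+0.028445i
  m=-6: Y*=-0.287211-0.108710i  Y=-0.069058+0.227109i  product +0.044523-0.057721i
  m=-5: Y*=-0.130920-0.141759i  Y=-0.360156+0.215598i  product +0.077714+0.022829i
  m=-4: Y*=+0.089257+0.307648i  Y=-0.384987-0.076756i  product -0.010749-0.125291i
  m=-3: Y*=-0.018577+0.101560i  Y=-0.013401-0.018082i  product +0.002085-0.001025i
  m=-2: Y*=+0.190180-0.253199i  Y=-0.034583+0.350332i  product +0.082127+0.075383i
  m=-1: Y*=+0.060417-0.030182i  Y=-0.136674+0.123846i  product -0.004520+0.011608i
  m=+0: Y*=-0.314293-0.000000i  Y=+0.303817+0.000000i  product -0.095487-0.000000i
  m=+1: Y*=-0.060417-0.030182i  Y=+0.136674+0.123846i  product -0.004520-0.011608i
  m=+2: Y*=+0.190180+0.253199i  Y=-0.034583-0.350332i  product +0.082127-0.075383i
  m=+3: Y*=+0.018577+0.101560i  Y=+0.013401-0.018082i  product +0.002085+0.001025i
  m=+4: Y*=+0.089257-0.307648i  Y=-0.384987+0.076756i  product -0.010749+0.125291i
  m=+5: Y*=+0.130920-0.141759i  Y=+0.360156+0.215598i  product +0.077714-0.022829i
  m=+6: Y*=-0.287211+0.108710i  Y=-0.069058-0.227109i  product +0.044523+0.057721i
  m=+7: Y*=-0.442443-0.045043i  Y=-0.031878+0.067537i  product +0.017146-0.028445i
Σ over m = +0.321168-0.000000i; ×(4π/15) → +0.269061-0.000000i. Real part: 0.269061

0.269061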